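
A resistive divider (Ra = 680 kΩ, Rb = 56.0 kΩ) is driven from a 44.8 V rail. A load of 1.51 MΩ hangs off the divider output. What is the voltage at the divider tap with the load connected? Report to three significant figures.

V_out ≈ 3.30 V

The load sits in parallel with Rb: Rb‖R_L = (56.0 × 1510) / (56.0 + 1510) = 54.00 kΩ.
V_out = 44.8 × 54.00 / (680 + 54.00) = 44.8 × 54.00/734.0 = 3.30 V.
(Unloaded it would have been 3.41 V.)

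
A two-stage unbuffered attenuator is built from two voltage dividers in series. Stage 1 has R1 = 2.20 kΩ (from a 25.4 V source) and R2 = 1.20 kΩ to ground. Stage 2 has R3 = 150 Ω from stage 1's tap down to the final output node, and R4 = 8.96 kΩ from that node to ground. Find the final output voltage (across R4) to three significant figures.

V_out ≈ 8.12 V

Stage 2 presents R3+R4 = 9110 Ω as a load on stage 1's tap.
Stage 1's lower leg becomes R2‖(R3+R4) = 1060 Ω, so V_mid = 25.4 × 1060/3260 = 8.261 V.
Stage 2 is itself unloaded: V_out = V_mid × R4/(R3+R4) = 8.261 × 8960/9110 = 8.12 V.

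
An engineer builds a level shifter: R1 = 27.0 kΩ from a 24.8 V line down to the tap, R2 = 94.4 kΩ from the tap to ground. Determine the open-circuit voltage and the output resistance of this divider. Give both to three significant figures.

V_th = 19.3 V, R_th = 21.0 kΩ

V_th is the open-circuit tap voltage: 24.8 × 94.4/(27.0 + 94.4) = 19.3 V.
With the supply zeroed, R1 and R2 appear in parallel from the tap: R_th = R1‖R2 = (27.0 × 94.4)/121.4 = 21.0 kΩ.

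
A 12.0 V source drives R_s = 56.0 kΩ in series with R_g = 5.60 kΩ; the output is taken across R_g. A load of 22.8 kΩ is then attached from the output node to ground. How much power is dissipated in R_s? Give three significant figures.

Total resistance from the source is R_s + (R_g‖R_L) = 60.50 kΩ, so I = 12.0/60.50 kΩ = 0.1984 mA.
P = I²·R_s = (0.1984 mA)² × 56.0 kΩ = 2.20 mW.

P ≈ 2.20 mW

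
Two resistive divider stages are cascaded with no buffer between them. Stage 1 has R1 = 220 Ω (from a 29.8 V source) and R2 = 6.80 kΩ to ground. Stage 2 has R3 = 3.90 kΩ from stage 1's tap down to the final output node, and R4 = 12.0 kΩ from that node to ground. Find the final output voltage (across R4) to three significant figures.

Stage 2 presents R3+R4 = 15900 Ω as a load on stage 1's tap.
Stage 1's lower leg becomes R2‖(R3+R4) = 4763 Ω, so V_mid = 29.8 × 4763/4983 = 28.48 V.
Stage 2 is itself unloaded: V_out = V_mid × R4/(R3+R4) = 28.48 × 12000/15900 = 21.5 V.

V_out ≈ 21.5 V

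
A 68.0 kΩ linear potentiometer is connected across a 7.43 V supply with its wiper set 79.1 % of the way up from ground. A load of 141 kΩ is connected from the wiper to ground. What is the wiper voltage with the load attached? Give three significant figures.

V ≈ 5.44 V

The wiper splits the pot into (1−α)R = 14.21 kΩ above and αR = 53.79 kΩ below.
Lower section ‖ load = 38.94 kΩ.
V_wiper = 7.43 × 38.94/(14.21 + 38.94) = 5.44 V.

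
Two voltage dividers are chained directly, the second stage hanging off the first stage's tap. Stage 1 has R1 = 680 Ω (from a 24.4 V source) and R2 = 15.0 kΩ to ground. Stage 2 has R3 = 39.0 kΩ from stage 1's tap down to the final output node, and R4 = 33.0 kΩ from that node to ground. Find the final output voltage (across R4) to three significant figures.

Stage 2 presents R3+R4 = 72000 Ω as a load on stage 1's tap.
Stage 1's lower leg becomes R2‖(R3+R4) = 12410 Ω, so V_mid = 24.4 × 12410/13090 = 23.13 V.
Stage 2 is itself unloaded: V_out = V_mid × R4/(R3+R4) = 23.13 × 33000/72000 = 10.6 V.

V_out ≈ 10.6 V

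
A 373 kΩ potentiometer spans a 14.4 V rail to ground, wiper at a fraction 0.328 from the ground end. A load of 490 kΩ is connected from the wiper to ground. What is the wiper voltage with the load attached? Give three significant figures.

The wiper splits the pot into (1−α)R = 250.7 kΩ above and αR = 122.3 kΩ below.
Lower section ‖ load = 97.90 kΩ.
V_wiper = 14.4 × 97.90/(250.7 + 97.90) = 4.04 V.

V ≈ 4.04 V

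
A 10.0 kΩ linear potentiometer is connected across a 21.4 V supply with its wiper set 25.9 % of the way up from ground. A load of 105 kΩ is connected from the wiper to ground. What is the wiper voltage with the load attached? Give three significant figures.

The wiper splits the pot into (1−α)R = 7.410 kΩ above and αR = 2.590 kΩ below.
Lower section ‖ load = 2.528 kΩ.
V_wiper = 21.4 × 2.528/(7.410 + 2.528) = 5.44 V.

V ≈ 5.44 V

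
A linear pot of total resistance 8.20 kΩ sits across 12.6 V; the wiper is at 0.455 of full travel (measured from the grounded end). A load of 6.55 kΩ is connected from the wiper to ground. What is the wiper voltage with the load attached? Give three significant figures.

V ≈ 4.37 V

The wiper splits the pot into (1−α)R = 4.469 kΩ above and αR = 3.731 kΩ below.
Lower section ‖ load = 2.377 kΩ.
V_wiper = 12.6 × 2.377/(4.469 + 2.377) = 4.37 V.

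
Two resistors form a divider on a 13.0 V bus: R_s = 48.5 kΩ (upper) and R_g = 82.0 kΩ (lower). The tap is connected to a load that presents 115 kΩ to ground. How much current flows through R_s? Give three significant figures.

I ≈ 0.135 mA

R_g‖R_L = 47.87 kΩ, so the source sees R_s + R_g‖R_L = 96.37 kΩ.
I = 13.0 V / 96.37 kΩ = 0.135 mA.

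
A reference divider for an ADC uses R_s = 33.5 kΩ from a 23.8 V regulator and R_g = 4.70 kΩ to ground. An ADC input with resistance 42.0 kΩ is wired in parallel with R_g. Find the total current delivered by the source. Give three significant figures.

R_g‖R_L = 4.227 kΩ, so the source sees R_s + R_g‖R_L = 37.73 kΩ.
I = 23.8 V / 37.73 kΩ = 0.631 mA.

I ≈ 0.631 mA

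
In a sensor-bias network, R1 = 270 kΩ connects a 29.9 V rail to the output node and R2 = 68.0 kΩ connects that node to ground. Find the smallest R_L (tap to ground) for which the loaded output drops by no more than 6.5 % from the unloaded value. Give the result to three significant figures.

Output resistance R_th = R1‖R2 = (270 × 68.0)/338.0 = 54.32 kΩ.
The fractional drop is R_th/(R_th + R_L); requiring this ≤ 0.0650 gives R_L ≥ R_th(1/0.0650 − 1) = 54.32 × 14.38 = 781 kΩ.

R_L(min) ≈ 781 kΩ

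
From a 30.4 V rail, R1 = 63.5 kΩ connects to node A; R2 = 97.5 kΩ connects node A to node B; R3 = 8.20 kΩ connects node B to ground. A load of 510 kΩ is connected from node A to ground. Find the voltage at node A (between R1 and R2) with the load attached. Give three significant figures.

Below node A the series string R2+R3 = 105.7 kΩ sits in parallel with the 510 kΩ load: 87.55 kΩ.
V_A = 30.4 × 87.55/(63.5 + 87.55) = 17.6 V.

V ≈ 17.6 V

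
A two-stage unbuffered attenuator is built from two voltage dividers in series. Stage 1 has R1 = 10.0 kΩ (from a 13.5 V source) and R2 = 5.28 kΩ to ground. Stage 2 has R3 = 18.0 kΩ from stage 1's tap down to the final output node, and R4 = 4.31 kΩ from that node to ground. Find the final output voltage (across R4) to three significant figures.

V_out ≈ 0.780 V

Stage 2 presents R3+R4 = 22.31 kΩ as a load on stage 1's tap.
Stage 1's lower leg becomes R2‖(R3+R4) = 4.270 kΩ, so V_mid = 13.5 × 4.270/14.27 = 4.039 V.
Stage 2 is itself unloaded: V_out = V_mid × R4/(R3+R4) = 4.039 × 4.31/22.31 = 0.780 V.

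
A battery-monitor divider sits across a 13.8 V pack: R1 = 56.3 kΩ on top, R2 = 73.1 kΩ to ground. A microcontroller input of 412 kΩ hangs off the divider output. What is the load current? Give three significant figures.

I_L ≈ 0.0176 mA

R2‖R_L = 62.08 kΩ; V_out = 13.8 × 62.08/118.4 = 7.237 V.
I_L = V_out / R_L = 7.237 / 412 kΩ = 0.0176 mA.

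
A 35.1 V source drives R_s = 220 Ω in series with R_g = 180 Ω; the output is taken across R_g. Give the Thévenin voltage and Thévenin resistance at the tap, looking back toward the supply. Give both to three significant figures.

V_th = 15.8 V, R_th = 99.0 Ω

V_th is the open-circuit tap voltage: 35.1 × 180/(220 + 180) = 15.8 V.
With the supply zeroed, R_s and R_g appear in parallel from the tap: R_th = R_s‖R_g = (220 × 180)/400.0 = 99.0 Ω.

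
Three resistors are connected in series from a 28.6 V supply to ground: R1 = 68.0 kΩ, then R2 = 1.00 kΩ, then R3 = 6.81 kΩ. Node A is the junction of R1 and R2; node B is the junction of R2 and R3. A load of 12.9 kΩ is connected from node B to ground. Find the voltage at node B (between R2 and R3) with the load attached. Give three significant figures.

V ≈ 1.74 V

At node B, R3 is in parallel with the load: R3‖R_L = 4.457 kΩ.
Below node A the resistance is R2 + (R3‖R_L) = 5.457 kΩ, so V_A = 28.6 × 5.457/73.46 = 2.125 V.
Then V_B = V_A × (R3‖R_L)/(R2 + R3‖R_L) = 2.125 × 4.457/5.457 = 1.74 V.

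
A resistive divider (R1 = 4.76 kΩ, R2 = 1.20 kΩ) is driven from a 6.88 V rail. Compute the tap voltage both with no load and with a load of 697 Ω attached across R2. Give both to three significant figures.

Unloaded: 1.39 V; loaded: 0.583 V

Open-circuit: V = 6.88 × 1200/(4760 + 1200) = 1.39 V.
With the load, R2 becomes R2‖R_L = 440.9 Ω, so V = 6.88 × 440.9/5201 = 0.583 V.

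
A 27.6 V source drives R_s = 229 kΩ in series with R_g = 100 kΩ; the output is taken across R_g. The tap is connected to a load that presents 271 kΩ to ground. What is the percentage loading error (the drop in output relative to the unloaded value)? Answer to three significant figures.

The divider's output (Thévenin) resistance is R_s‖R_g = 69.60 kΩ.
Fractional drop under load = R_th/(R_th + R_L) = 69.60 / (69.60 + 271) = 0.2044.
So the output falls by 20.4 %.

20.4 %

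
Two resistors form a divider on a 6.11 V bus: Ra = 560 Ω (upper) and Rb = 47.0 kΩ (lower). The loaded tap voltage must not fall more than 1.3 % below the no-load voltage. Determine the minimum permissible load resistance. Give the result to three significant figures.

R_L(min) ≈ 42.0 kΩ

Output resistance R_th = Ra‖Rb = (560 × 47000)/47560 = 553.4 Ω.
The fractional drop is R_th/(R_th + R_L); requiring this ≤ 0.0130 gives R_L ≥ R_th(1/0.0130 − 1) = 553.4 × 75.92 = 42.0 kΩ.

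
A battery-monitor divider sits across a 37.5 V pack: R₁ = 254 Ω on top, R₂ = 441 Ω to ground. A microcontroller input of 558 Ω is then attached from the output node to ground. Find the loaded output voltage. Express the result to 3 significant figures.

V_out ≈ 18.5 V

The load sits in parallel with R₂: R₂‖R_L = (441 × 558) / (441 + 558) = 246.3 Ω.
V_out = 37.5 × 246.3 / (254 + 246.3) = 37.5 × 246.3/500.3 = 18.5 V.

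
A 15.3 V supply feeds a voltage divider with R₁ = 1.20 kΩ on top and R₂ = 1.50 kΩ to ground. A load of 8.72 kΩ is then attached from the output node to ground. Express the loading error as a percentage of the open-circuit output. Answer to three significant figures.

The divider's output (Thévenin) resistance is R₁‖R₂ = 0.6667 kΩ.
Fractional drop under load = R_th/(R_th + R_L) = 0.6667 / (0.6667 + 8.72) = 0.07102.
So the output falls by 7.10 %.

7.10 %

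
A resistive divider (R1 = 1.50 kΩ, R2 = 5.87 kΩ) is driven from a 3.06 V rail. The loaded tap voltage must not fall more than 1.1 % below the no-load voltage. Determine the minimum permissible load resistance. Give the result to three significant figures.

R_L(min) ≈ 107 kΩ

Output resistance R_th = R1‖R2 = (1.50 × 5.87)/7.370 = 1.195 kΩ.
The fractional drop is R_th/(R_th + R_L); requiring this ≤ 0.0110 gives R_L ≥ R_th(1/0.0110 − 1) = 1.195 × 89.91 = 107 kΩ.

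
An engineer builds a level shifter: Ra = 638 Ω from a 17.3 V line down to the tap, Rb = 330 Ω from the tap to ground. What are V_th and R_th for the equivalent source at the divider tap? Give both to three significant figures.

V_th is the open-circuit tap voltage: 17.3 × 330/(638 + 330) = 5.90 V.
With the supply zeroed, Ra and Rb appear in parallel from the tap: R_th = Ra‖Rb = (638 × 330)/968.0 = 218 Ω.

V_th = 5.90 V, R_th = 218 Ω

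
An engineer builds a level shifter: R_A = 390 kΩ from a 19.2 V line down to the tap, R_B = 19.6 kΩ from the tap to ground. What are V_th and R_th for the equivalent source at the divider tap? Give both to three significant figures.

V_th = 0.919 V, R_th = 18.7 kΩ

V_th is the open-circuit tap voltage: 19.2 × 19.6/(390 + 19.6) = 0.919 V.
With the supply zeroed, R_A and R_B appear in parallel from the tap: R_th = R_A‖R_B = (390 × 19.6)/409.6 = 18.7 kΩ.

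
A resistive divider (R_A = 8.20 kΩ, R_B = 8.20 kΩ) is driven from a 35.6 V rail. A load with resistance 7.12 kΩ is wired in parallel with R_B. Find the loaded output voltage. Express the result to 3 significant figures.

V_out ≈ 11.3 V

The load sits in parallel with R_B: R_B‖R_L = (8.20 × 7.12) / (8.20 + 7.12) = 3.811 kΩ.
V_out = 35.6 × 3.811 / (8.20 + 3.811) = 35.6 × 3.811/12.01 = 11.3 V.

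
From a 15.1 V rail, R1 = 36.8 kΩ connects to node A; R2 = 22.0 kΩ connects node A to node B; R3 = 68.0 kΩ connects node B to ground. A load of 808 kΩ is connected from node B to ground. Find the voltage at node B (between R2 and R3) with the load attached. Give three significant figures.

At node B, R3 is in parallel with the load: R3‖R_L = 62.72 kΩ.
Below node A the resistance is R2 + (R3‖R_L) = 84.72 kΩ, so V_A = 15.1 × 84.72/121.5 = 10.53 V.
Then V_B = V_A × (R3‖R_L)/(R2 + R3‖R_L) = 10.53 × 62.72/84.72 = 7.79 V.

V ≈ 7.79 V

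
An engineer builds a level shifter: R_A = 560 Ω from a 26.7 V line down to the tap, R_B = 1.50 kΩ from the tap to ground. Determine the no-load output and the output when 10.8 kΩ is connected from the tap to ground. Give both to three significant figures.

Unloaded: 19.4 V; loaded: 18.7 V

Open-circuit: V = 26.7 × 1500/(560 + 1500) = 19.4 V.
With the load, R_B becomes R_B‖R_L = 1317 Ω, so V = 26.7 × 1317/1877 = 18.7 V.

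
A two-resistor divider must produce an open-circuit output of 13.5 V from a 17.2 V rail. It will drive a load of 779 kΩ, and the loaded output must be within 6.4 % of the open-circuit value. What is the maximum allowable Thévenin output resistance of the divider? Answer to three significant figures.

Loading drop = R_th/(R_th + R_L) ≤ 0.0640, so R_th ≤ R_L · ε/(1−ε) = 779 kΩ × 0.0640/0.9360 = 53.3 kΩ.

R_th ≤ 53.3 kΩ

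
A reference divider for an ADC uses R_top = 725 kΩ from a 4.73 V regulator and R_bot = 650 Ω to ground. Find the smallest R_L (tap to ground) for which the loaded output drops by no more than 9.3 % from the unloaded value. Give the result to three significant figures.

Output resistance R_th = R_top‖R_bot = (725000 × 650)/725600 = 649.4 Ω.
The fractional drop is R_th/(R_th + R_L); requiring this ≤ 0.0930 gives R_L ≥ R_th(1/0.0930 − 1) = 649.4 × 9.753 = 6.33 kΩ.

R_L(min) ≈ 6.33 kΩ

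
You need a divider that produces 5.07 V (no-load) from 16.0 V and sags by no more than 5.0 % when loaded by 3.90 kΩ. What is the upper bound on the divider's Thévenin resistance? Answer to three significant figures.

R_th ≤ 205 Ω

Loading drop = R_th/(R_th + R_L) ≤ 0.0500, so R_th ≤ R_L · ε/(1−ε) = 3.90 kΩ × 0.0500/0.9500 = 205 Ω.
(Any R1, R2 with R2/(R1+R2) = 0.317 and R1‖R2 ≤ 205 Ω will meet the spec.)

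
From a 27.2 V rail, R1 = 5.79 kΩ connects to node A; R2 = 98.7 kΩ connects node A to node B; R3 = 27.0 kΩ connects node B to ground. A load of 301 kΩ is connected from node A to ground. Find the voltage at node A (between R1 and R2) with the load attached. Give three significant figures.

Below node A the series string R2+R3 = 125.7 kΩ sits in parallel with the 301 kΩ load: 88.67 kΩ.
V_A = 27.2 × 88.67/(5.79 + 88.67) = 25.5 V.

V ≈ 25.5 V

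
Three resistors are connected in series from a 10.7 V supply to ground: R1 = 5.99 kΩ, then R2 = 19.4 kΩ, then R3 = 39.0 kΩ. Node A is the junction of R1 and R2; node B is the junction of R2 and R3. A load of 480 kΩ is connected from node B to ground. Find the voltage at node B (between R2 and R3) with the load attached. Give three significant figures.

V ≈ 6.28 V

At node B, R3 is in parallel with the load: R3‖R_L = 36.07 kΩ.
Below node A the resistance is R2 + (R3‖R_L) = 55.47 kΩ, so V_A = 10.7 × 55.47/61.46 = 9.657 V.
Then V_B = V_A × (R3‖R_L)/(R2 + R3‖R_L) = 9.657 × 36.07/55.47 = 6.28 V.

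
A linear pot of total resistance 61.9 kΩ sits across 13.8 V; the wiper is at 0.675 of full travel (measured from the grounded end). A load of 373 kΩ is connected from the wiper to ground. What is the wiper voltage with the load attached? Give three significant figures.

The wiper splits the pot into (1−α)R = 20.12 kΩ above and αR = 41.78 kΩ below.
Lower section ‖ load = 37.57 kΩ.
V_wiper = 13.8 × 37.57/(20.12 + 37.57) = 8.99 V.

V ≈ 8.99 V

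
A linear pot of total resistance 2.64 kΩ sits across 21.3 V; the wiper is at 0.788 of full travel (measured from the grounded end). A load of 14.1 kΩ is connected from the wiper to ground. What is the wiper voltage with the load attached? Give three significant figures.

The wiper splits the pot into (1−α)R = 559.7 Ω above and αR = 2080 Ω below.
Lower section ‖ load = 1813 Ω.
V_wiper = 21.3 × 1813/(559.7 + 1813) = 16.3 V.

V ≈ 16.3 V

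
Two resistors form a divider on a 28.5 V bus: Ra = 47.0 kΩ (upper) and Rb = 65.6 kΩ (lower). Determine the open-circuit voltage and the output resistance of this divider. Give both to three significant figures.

V_th = 16.6 V, R_th = 27.4 kΩ

V_th is the open-circuit tap voltage: 28.5 × 65.6/(47.0 + 65.6) = 16.6 V.
With the supply zeroed, Ra and Rb appear in parallel from the tap: R_th = Ra‖Rb = (47.0 × 65.6)/112.6 = 27.4 kΩ.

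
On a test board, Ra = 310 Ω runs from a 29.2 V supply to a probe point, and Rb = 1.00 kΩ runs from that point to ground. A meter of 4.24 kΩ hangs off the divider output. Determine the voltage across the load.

V_out ≈ 21.1 V

The load sits in parallel with Rb: Rb‖R_L = (1000 × 4240) / (1000 + 4240) = 809.2 Ω.
V_out = 29.2 × 809.2 / (310 + 809.2) = 29.2 × 809.2/1119 = 21.1 V.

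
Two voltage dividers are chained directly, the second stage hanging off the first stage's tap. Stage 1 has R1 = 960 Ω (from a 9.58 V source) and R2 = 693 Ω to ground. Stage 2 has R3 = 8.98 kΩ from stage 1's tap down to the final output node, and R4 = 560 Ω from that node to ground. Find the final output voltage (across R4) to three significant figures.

V_out ≈ 0.226 V

Stage 2 presents R3+R4 = 9540 Ω as a load on stage 1's tap.
Stage 1's lower leg becomes R2‖(R3+R4) = 646.1 Ω, so V_mid = 9.58 × 646.1/1606 = 3.854 V.
Stage 2 is itself unloaded: V_out = V_mid × R4/(R3+R4) = 3.854 × 560/9540 = 0.226 V.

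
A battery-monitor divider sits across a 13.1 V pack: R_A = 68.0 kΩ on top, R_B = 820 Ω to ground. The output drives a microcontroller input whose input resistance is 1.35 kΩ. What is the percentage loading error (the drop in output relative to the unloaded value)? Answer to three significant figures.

37.5 %

The divider's output (Thévenin) resistance is R_A‖R_B = 810.2 Ω.
Fractional drop under load = R_th/(R_th + R_L) = 810.2 / (810.2 + 1350) = 0.3751.
So the output falls by 37.5 %.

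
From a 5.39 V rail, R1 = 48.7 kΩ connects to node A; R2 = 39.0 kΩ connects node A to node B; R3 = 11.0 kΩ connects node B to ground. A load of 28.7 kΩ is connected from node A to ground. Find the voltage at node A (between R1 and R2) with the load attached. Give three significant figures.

V ≈ 1.47 V

Below node A the series string R2+R3 = 50.00 kΩ sits in parallel with the 28.7 kΩ load: 18.23 kΩ.
V_A = 5.39 × 18.23/(48.7 + 18.23) = 1.47 V.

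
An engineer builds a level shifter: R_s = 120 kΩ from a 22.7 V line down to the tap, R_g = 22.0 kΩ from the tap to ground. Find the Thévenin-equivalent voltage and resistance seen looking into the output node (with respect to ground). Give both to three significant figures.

V_th = 3.52 V, R_th = 18.6 kΩ

V_th is the open-circuit tap voltage: 22.7 × 22.0/(120 + 22.0) = 3.52 V.
With the supply zeroed, R_s and R_g appear in parallel from the tap: R_th = R_s‖R_g = (120 × 22.0)/142.0 = 18.6 kΩ.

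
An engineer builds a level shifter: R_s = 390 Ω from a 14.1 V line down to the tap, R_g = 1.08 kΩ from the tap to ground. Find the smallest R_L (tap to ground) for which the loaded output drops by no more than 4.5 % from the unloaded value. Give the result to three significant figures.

Output resistance R_th = R_s‖R_g = (390 × 1080)/1470 = 286.5 Ω.
The fractional drop is R_th/(R_th + R_L); requiring this ≤ 0.0450 gives R_L ≥ R_th(1/0.0450 − 1) = 286.5 × 21.22 = 6.08 kΩ.

R_L(min) ≈ 6.08 kΩ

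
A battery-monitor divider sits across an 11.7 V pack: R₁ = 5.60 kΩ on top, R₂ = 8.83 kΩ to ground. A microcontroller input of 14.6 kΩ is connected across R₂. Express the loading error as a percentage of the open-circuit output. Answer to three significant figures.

19.0 %

The divider's output (Thévenin) resistance is R₁‖R₂ = 3.427 kΩ.
Fractional drop under load = R_th/(R_th + R_L) = 3.427 / (3.427 + 14.6) = 0.1901.
So the output falls by 19.0 %.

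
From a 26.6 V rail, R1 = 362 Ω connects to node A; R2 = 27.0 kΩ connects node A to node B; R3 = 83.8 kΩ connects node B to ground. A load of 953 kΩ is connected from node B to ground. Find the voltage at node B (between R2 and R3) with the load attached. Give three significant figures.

V ≈ 19.6 V

At node B, R3 is in parallel with the load: R3‖R_L = 77030 Ω.
Below node A the resistance is R2 + (R3‖R_L) = 104000 Ω, so V_A = 26.6 × 104000/104400 = 26.51 V.
Then V_B = V_A × (R3‖R_L)/(R2 + R3‖R_L) = 26.51 × 77030/104000 = 19.6 V.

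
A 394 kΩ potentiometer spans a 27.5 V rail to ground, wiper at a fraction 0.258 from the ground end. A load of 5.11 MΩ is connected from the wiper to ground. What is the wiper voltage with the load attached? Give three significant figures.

V ≈ 6.99 V

The wiper splits the pot into (1−α)R = 292.3 kΩ above and αR = 101.7 kΩ below.
Lower section ‖ load = 99.67 kΩ.
V_wiper = 27.5 × 99.67/(292.3 + 99.67) = 6.99 V.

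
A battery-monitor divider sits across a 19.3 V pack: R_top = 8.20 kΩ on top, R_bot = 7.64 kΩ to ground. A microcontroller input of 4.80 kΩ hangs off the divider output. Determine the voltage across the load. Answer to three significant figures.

V_out ≈ 5.10 V

The load sits in parallel with R_bot: R_bot‖R_L = (7.64 × 4.80) / (7.64 + 4.80) = 2.948 kΩ.
V_out = 19.3 × 2.948 / (8.20 + 2.948) = 19.3 × 2.948/11.15 = 5.10 V.
(Unloaded it would have been 9.31 V.)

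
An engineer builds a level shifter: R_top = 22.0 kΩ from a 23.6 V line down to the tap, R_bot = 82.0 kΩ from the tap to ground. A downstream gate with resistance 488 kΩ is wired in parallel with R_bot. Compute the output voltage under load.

V_out ≈ 18.0 V

The load sits in parallel with R_bot: R_bot‖R_L = (82.0 × 488) / (82.0 + 488) = 70.20 kΩ.
V_out = 23.6 × 70.20 / (22.0 + 70.20) = 23.6 × 70.20/92.20 = 18.0 V.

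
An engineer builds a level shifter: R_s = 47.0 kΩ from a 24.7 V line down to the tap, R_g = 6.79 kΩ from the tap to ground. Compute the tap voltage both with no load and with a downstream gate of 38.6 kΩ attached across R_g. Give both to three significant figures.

Unloaded: 3.12 V; loaded: 2.70 V

Open-circuit: V = 24.7 × 6.79/(47.0 + 6.79) = 3.12 V.
With the load, R_g becomes R_g‖R_L = 5.774 kΩ, so V = 24.7 × 5.774/52.77 = 2.70 V.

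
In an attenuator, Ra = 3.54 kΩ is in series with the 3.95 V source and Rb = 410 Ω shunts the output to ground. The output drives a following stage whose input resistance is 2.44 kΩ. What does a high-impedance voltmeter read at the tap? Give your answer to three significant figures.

The load sits in parallel with Rb: Rb‖R_L = (410 × 2440) / (410 + 2440) = 351.0 Ω.
V_out = 3.95 × 351.0 / (3540 + 351.0) = 3.95 × 351.0/3891 = 0.356 V.
(Unloaded it would have been 0.410 V.)

V_out ≈ 0.356 V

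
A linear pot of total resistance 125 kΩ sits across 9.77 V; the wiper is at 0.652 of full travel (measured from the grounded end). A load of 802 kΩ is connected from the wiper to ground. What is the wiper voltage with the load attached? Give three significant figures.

V ≈ 6.15 V

The wiper splits the pot into (1−α)R = 43.50 kΩ above and αR = 81.50 kΩ below.
Lower section ‖ load = 73.98 kΩ.
V_wiper = 9.77 × 73.98/(43.50 + 73.98) = 6.15 V.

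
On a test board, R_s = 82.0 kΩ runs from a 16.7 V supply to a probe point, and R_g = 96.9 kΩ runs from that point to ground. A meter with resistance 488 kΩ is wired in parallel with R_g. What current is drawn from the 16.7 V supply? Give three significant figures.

I ≈ 0.103 mA

R_g‖R_L = 80.85 kΩ, so the source sees R_s + R_g‖R_L = 162.8 kΩ.
I = 16.7 V / 162.8 kΩ = 0.103 mA.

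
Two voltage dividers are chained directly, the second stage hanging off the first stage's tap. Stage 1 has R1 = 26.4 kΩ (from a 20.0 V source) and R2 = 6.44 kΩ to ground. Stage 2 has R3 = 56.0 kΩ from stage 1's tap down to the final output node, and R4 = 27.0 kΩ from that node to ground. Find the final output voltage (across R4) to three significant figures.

V_out ≈ 1.20 V

Stage 2 presents R3+R4 = 83.00 kΩ as a load on stage 1's tap.
Stage 1's lower leg becomes R2‖(R3+R4) = 5.976 kΩ, so V_mid = 20.0 × 5.976/32.38 = 3.692 V.
Stage 2 is itself unloaded: V_out = V_mid × R4/(R3+R4) = 3.692 × 27.0/83.00 = 1.20 V.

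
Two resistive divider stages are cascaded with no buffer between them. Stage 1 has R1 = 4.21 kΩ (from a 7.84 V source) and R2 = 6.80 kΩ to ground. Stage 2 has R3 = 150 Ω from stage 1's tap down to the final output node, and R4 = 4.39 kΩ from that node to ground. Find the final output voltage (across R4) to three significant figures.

Stage 2 presents R3+R4 = 4540 Ω as a load on stage 1's tap.
Stage 1's lower leg becomes R2‖(R3+R4) = 2722 Ω, so V_mid = 7.84 × 2722/6932 = 3.079 V.
Stage 2 is itself unloaded: V_out = V_mid × R4/(R3+R4) = 3.079 × 4390/4540 = 2.98 V.

V_out ≈ 2.98 V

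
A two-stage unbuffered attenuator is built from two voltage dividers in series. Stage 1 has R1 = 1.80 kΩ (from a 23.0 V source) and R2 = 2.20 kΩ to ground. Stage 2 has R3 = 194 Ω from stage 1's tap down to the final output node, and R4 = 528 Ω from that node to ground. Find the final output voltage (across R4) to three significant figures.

V_out ≈ 3.90 V

Stage 2 presents R3+R4 = 722.0 Ω as a load on stage 1's tap.
Stage 1's lower leg becomes R2‖(R3+R4) = 543.6 Ω, so V_mid = 23.0 × 543.6/2344 = 5.335 V.
Stage 2 is itself unloaded: V_out = V_mid × R4/(R3+R4) = 5.335 × 528/722.0 = 3.90 V.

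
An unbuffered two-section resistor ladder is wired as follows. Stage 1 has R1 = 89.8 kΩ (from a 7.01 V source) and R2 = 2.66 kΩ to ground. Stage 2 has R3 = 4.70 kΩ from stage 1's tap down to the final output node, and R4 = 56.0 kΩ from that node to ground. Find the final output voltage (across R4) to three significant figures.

V_out ≈ 0.178 V

Stage 2 presents R3+R4 = 60.70 kΩ as a load on stage 1's tap.
Stage 1's lower leg becomes R2‖(R3+R4) = 2.548 kΩ, so V_mid = 7.01 × 2.548/92.35 = 0.1934 V.
Stage 2 is itself unloaded: V_out = V_mid × R4/(R3+R4) = 0.1934 × 56.0/60.70 = 0.178 V.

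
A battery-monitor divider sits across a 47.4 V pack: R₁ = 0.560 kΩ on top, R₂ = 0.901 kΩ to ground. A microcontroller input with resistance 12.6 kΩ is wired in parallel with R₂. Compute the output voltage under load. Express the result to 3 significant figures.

The load sits in parallel with R₂: R₂‖R_L = (901 × 12600) / (901 + 12600) = 840.9 Ω.
V_out = 47.4 × 840.9 / (560 + 840.9) = 47.4 × 840.9/1401 = 28.5 V.
(Unloaded it would have been 29.2 V.)

V_out ≈ 28.5 V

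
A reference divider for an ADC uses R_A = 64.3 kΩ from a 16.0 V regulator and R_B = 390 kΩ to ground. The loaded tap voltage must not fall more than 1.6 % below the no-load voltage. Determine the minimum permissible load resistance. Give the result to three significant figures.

R_L(min) ≈ 3.39 MΩ

Output resistance R_th = R_A‖R_B = (64.3 × 390)/454.3 = 55.20 kΩ.
The fractional drop is R_th/(R_th + R_L); requiring this ≤ 0.0160 gives R_L ≥ R_th(1/0.0160 − 1) = 55.20 × 61.50 = 3.39 MΩ.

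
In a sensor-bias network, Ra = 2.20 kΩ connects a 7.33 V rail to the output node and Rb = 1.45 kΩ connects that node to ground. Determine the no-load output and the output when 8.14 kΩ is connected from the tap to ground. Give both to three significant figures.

Open-circuit: V = 7.33 × 1.45/(2.20 + 1.45) = 2.91 V.
With the load, Rb becomes Rb‖R_L = 1.231 kΩ, so V = 7.33 × 1.231/3.431 = 2.63 V.

Unloaded: 2.91 V; loaded: 2.63 V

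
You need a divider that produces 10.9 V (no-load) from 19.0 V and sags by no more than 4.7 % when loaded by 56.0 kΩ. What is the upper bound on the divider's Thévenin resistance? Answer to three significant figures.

Loading drop = R_th/(R_th + R_L) ≤ 0.0470, so R_th ≤ R_L · ε/(1−ε) = 56.0 kΩ × 0.0470/0.9530 = 2.76 kΩ.

R_th ≤ 2.76 kΩ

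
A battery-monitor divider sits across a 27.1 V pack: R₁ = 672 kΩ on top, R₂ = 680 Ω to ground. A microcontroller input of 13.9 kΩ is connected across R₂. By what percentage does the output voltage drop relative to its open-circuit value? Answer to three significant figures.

The divider's output (Thévenin) resistance is R₁‖R₂ = 679.3 Ω.
Fractional drop under load = R_th/(R_th + R_L) = 679.3 / (679.3 + 13900) = 0.04659.
So the output falls by 4.66 %.

4.66 %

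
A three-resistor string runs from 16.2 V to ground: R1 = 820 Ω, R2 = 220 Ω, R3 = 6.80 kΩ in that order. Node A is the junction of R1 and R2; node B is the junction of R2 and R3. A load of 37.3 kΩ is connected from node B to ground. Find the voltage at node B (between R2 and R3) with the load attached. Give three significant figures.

V ≈ 13.7 V

At node B, R3 is in parallel with the load: R3‖R_L = 5751 Ω.
Below node A the resistance is R2 + (R3‖R_L) = 5971 Ω, so V_A = 16.2 × 5971/6791 = 14.24 V.
Then V_B = V_A × (R3‖R_L)/(R2 + R3‖R_L) = 14.24 × 5751/5971 = 13.7 V.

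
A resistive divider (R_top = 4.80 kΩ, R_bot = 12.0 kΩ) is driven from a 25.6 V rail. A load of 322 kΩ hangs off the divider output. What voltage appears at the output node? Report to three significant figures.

V_out ≈ 18.1 V

The load sits in parallel with R_bot: R_bot‖R_L = (12.0 × 322) / (12.0 + 322) = 11.57 kΩ.
V_out = 25.6 × 11.57 / (4.80 + 11.57) = 25.6 × 11.57/16.37 = 18.1 V.
(Unloaded it would have been 18.3 V.)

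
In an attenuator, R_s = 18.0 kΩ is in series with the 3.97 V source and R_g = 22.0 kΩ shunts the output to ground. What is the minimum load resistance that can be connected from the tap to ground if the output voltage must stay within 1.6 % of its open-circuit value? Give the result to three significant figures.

R_L(min) ≈ 609 kΩ

Output resistance R_th = R_s‖R_g = (18.0 × 22.0)/40.00 = 9.900 kΩ.
The fractional drop is R_th/(R_th + R_L); requiring this ≤ 0.0160 gives R_L ≥ R_th(1/0.0160 − 1) = 9.900 × 61.50 = 609 kΩ.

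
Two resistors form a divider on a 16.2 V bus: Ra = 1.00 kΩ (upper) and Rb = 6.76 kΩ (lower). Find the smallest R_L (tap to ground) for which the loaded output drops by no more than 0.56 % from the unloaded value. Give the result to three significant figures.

R_L(min) ≈ 155 kΩ

Output resistance R_th = Ra‖Rb = (1000 × 6760)/7760 = 871.1 Ω.
The fractional drop is R_th/(R_th + R_L); requiring this ≤ 0.00560 gives R_L ≥ R_th(1/0.00560 − 1) = 871.1 × 177.6 = 155 kΩ.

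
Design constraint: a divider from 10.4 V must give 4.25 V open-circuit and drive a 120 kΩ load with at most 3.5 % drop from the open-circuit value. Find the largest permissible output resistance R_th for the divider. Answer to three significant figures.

Loading drop = R_th/(R_th + R_L) ≤ 0.0350, so R_th ≤ R_L · ε/(1−ε) = 120 kΩ × 0.0350/0.9650 = 4.35 kΩ.

R_th ≤ 4.35 kΩ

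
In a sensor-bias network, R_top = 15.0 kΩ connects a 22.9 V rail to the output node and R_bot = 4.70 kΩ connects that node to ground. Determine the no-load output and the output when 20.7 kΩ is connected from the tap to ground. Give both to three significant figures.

Unloaded: 5.46 V; loaded: 4.66 V

Open-circuit: V = 22.9 × 4.70/(15.0 + 4.70) = 5.46 V.
With the load, R_bot becomes R_bot‖R_L = 3.830 kΩ, so V = 22.9 × 3.830/18.83 = 4.66 V.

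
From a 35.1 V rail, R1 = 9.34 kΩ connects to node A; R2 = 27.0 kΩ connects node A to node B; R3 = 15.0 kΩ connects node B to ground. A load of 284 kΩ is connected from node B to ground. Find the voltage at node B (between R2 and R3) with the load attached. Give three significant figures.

V ≈ 9.89 V

At node B, R3 is in parallel with the load: R3‖R_L = 14.25 kΩ.
Below node A the resistance is R2 + (R3‖R_L) = 41.25 kΩ, so V_A = 35.1 × 41.25/50.59 = 28.62 V.
Then V_B = V_A × (R3‖R_L)/(R2 + R3‖R_L) = 28.62 × 14.25/41.25 = 9.89 V.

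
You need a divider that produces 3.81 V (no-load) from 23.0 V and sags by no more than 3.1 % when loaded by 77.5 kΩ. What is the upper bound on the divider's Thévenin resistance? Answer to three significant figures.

Loading drop = R_th/(R_th + R_L) ≤ 0.0310, so R_th ≤ R_L · ε/(1−ε) = 77.5 kΩ × 0.0310/0.9690 = 2.48 kΩ.
(Any R1, R2 with R2/(R1+R2) = 0.166 and R1‖R2 ≤ 2.48 kΩ will meet the spec.)

R_th ≤ 2.48 kΩ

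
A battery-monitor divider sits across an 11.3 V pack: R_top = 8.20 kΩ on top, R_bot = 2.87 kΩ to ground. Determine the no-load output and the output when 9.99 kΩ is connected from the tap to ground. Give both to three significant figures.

Unloaded: 2.93 V; loaded: 2.42 V

Open-circuit: V = 11.3 × 2.87/(8.20 + 2.87) = 2.93 V.
With the load, R_bot becomes R_bot‖R_L = 2.229 kΩ, so V = 11.3 × 2.229/10.43 = 2.42 V.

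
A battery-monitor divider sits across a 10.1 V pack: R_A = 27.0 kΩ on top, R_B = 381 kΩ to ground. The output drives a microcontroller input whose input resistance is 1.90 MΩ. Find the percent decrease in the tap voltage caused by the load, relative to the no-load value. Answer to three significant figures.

The divider's output (Thévenin) resistance is R_A‖R_B = 25.21 kΩ.
Fractional drop under load = R_th/(R_th + R_L) = 25.21 / (25.21 + 1900) = 0.01310.
So the output falls by 1.31 %.

1.31 %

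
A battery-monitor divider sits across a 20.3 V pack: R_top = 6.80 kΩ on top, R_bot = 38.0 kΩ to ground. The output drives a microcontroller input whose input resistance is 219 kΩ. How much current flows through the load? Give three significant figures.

R_bot‖R_L = 32.38 kΩ; V_out = 20.3 × 32.38/39.18 = 16.78 V.
I_L = V_out / R_L = 16.78 / 219 kΩ = 0.0766 mA.

I_L ≈ 0.0766 mA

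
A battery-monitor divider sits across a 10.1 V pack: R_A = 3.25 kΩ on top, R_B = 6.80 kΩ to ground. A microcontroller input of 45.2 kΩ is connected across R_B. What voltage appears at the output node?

V_out ≈ 6.52 V

The load sits in parallel with R_B: R_B‖R_L = (6.80 × 45.2) / (6.80 + 45.2) = 5.911 kΩ.
V_out = 10.1 × 5.911 / (3.25 + 5.911) = 10.1 × 5.911/9.161 = 6.52 V.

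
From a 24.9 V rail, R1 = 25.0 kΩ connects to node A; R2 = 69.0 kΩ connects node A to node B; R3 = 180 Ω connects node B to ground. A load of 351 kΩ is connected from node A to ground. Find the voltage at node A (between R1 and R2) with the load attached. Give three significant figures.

Below node A the series string R2+R3 = 69180 Ω sits in parallel with the 351000 Ω load: 57790 Ω.
V_A = 24.9 × 57790/(25000 + 57790) = 17.4 V.

V ≈ 17.4 V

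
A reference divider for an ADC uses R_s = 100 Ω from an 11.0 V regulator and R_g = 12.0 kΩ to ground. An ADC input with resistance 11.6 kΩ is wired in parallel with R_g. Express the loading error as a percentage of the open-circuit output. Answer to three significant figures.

0.848 %

The divider's output (Thévenin) resistance is R_s‖R_g = 99.17 Ω.
Fractional drop under load = R_th/(R_th + R_L) = 99.17 / (99.17 + 11600) = 0.008477.
So the output falls by 0.848 %.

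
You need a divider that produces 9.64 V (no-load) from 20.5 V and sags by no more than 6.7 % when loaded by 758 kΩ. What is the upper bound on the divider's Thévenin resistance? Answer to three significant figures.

R_th ≤ 54.4 kΩ

Loading drop = R_th/(R_th + R_L) ≤ 0.0670, so R_th ≤ R_L · ε/(1−ε) = 758 kΩ × 0.0670/0.9330 = 54.4 kΩ.
(Any R1, R2 with R2/(R1+R2) = 0.470 and R1‖R2 ≤ 54.4 kΩ will meet the spec.)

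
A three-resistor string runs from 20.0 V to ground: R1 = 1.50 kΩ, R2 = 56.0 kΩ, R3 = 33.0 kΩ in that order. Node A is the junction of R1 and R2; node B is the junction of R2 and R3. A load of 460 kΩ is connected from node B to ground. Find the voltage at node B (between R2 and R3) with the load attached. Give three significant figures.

V ≈ 6.97 V

At node B, R3 is in parallel with the load: R3‖R_L = 30.79 kΩ.
Below node A the resistance is R2 + (R3‖R_L) = 86.79 kΩ, so V_A = 20.0 × 86.79/88.29 = 19.66 V.
Then V_B = V_A × (R3‖R_L)/(R2 + R3‖R_L) = 19.66 × 30.79/86.79 = 6.97 V.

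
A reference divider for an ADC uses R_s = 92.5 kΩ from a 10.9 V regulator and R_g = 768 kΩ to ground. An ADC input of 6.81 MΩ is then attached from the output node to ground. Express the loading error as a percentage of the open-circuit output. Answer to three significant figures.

The divider's output (Thévenin) resistance is R_s‖R_g = 82.56 kΩ.
Fractional drop under load = R_th/(R_th + R_L) = 82.56 / (82.56 + 6810) = 0.01198.
So the output falls by 1.20 %.

1.20 %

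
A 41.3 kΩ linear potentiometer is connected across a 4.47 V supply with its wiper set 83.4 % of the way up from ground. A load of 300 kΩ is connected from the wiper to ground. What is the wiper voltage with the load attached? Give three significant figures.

The wiper splits the pot into (1−α)R = 6.856 kΩ above and αR = 34.44 kΩ below.
Lower section ‖ load = 30.90 kΩ.
V_wiper = 4.47 × 30.90/(6.856 + 30.90) = 3.66 V.

V ≈ 3.66 V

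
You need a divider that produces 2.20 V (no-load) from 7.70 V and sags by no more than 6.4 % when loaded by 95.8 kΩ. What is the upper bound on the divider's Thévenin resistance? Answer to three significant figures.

R_th ≤ 6.55 kΩ

Loading drop = R_th/(R_th + R_L) ≤ 0.0640, so R_th ≤ R_L · ε/(1−ε) = 95.8 kΩ × 0.0640/0.9360 = 6.55 kΩ.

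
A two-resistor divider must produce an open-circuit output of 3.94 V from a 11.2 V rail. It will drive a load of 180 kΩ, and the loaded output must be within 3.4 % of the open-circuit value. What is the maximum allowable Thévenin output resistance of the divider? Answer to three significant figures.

Loading drop = R_th/(R_th + R_L) ≤ 0.0340, so R_th ≤ R_L · ε/(1−ε) = 180 kΩ × 0.0340/0.9660 = 6.34 kΩ.
(Any R1, R2 with R2/(R1+R2) = 0.352 and R1‖R2 ≤ 6.34 kΩ will meet the spec.)

R_th ≤ 6.34 kΩ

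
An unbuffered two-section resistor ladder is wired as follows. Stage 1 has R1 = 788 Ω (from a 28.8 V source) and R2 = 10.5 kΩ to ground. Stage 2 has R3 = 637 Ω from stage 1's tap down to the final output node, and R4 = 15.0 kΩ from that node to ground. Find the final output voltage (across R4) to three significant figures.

Stage 2 presents R3+R4 = 15640 Ω as a load on stage 1's tap.
Stage 1's lower leg becomes R2‖(R3+R4) = 6282 Ω, so V_mid = 28.8 × 6282/7070 = 25.59 V.
Stage 2 is itself unloaded: V_out = V_mid × R4/(R3+R4) = 25.59 × 15000/15640 = 24.5 V.

V_out ≈ 24.5 V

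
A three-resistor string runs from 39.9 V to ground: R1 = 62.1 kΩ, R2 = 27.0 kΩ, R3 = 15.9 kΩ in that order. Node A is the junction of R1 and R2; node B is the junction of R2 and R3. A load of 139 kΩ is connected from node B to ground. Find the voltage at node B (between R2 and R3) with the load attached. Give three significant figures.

V ≈ 5.51 V

At node B, R3 is in parallel with the load: R3‖R_L = 14.27 kΩ.
Below node A the resistance is R2 + (R3‖R_L) = 41.27 kΩ, so V_A = 39.9 × 41.27/103.4 = 15.93 V.
Then V_B = V_A × (R3‖R_L)/(R2 + R3‖R_L) = 15.93 × 14.27/41.27 = 5.51 V.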